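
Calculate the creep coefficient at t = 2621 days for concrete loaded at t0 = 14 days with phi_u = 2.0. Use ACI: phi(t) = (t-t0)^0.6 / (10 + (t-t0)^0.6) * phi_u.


dt = 2621 - 14 = 2607
phi = 2607^0.6 / (10 + 2607^0.6) * 2.0
= 1.836

1.836


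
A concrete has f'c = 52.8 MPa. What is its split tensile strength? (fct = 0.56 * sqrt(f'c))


fct = 0.56 * sqrt(52.8)
= 0.56 * 7.266
= 4.069 MPa

4.069


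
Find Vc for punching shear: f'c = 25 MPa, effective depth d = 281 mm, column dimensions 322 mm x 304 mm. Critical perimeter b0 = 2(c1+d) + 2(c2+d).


b0 = 2*(322 + 281) + 2*(304 + 281) = 2376 mm
Vc = 0.33 * sqrt(25) * 2376 * 281 / 1000
= 1101.63 kN

1101.63


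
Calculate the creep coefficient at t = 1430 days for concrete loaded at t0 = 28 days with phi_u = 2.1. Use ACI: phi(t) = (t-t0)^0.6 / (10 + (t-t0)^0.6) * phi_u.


dt = 1430 - 28 = 1402
phi = 1402^0.6 / (10 + 1402^0.6) * 2.1
= 1.859

1.859


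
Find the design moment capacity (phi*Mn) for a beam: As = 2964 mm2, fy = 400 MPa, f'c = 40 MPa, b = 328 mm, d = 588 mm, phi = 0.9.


a = As * fy / (0.85 * f'c * b)
= 2964 * 400 / (0.85 * 40 * 328)
= 106.3128 mm
Mn = As * fy * (d - a/2) / 10^6
= 634.1106 kN-m
phi*Mn = 0.9 * 634.1106 = 570.7 kN-m

570.7


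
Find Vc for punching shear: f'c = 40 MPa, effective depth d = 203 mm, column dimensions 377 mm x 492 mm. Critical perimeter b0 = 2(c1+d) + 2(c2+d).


b0 = 2*(377 + 203) + 2*(492 + 203) = 2550 mm
Vc = 0.33 * sqrt(40) * 2550 * 203 / 1000
= 1080.39 kN

1080.39


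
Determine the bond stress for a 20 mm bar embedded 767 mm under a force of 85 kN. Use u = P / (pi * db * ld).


u = P / (pi * db * ld)
= 85 * 1000 / (pi * 20 * 767)
= 1.764 MPa

1.764


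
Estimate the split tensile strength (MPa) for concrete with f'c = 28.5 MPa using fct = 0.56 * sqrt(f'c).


fct = 0.56 * sqrt(28.5)
= 0.56 * 5.339
= 2.99 MPa

2.99


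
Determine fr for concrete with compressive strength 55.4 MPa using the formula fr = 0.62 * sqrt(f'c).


fr = 0.62 * sqrt(55.4)
= 4.615 MPa

4.615


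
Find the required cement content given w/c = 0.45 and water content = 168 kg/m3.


Cement = water / (w/c)
= 168 / 0.45
= 373.3 kg/m3

373.3


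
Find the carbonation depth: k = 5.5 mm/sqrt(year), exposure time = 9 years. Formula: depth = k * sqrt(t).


depth = k * sqrt(t)
= 5.5 * sqrt(9)
= 16.5 mm

16.5


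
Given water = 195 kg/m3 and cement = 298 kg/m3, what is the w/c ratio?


w/c = water / cement
w/c = 195 / 298 = 0.654

0.654


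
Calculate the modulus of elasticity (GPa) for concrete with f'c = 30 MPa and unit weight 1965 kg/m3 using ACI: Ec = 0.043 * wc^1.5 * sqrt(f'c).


Ec = 0.043 * 1965^1.5 * sqrt(30) / 1000
= 20.52 GPa

20.52


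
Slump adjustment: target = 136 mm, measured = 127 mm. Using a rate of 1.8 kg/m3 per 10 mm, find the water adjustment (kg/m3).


Difference = 136 - 127 = 9 mm
Water adjustment = 9 * 1.8 / 10 = 1.6 kg/m3

1.6


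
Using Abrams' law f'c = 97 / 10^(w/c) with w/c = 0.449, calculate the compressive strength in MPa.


f'c = 97 / 10^0.449
= 97 / 2.812
= 34.5 MPa

34.5


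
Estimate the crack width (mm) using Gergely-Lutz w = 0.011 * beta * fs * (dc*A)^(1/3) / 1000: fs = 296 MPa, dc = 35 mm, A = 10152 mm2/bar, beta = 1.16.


w = 0.011 * beta * fs * (dc * A)^(1/3) / 1000
= 0.011 * 1.16 * 296 * (35 * 10152)^(1/3) / 1000
= 0.268 mm

0.268


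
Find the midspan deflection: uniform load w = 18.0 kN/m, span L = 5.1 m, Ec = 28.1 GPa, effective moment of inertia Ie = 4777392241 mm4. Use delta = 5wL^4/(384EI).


Convert: L = 5.1 m = 5100 mm, Ec = 28.1 GPa = 28100 MPa
delta = 5 * 18.0 * 5100^4 / (384 * 28100 * 4777392241)
= 1.18 mm

1.18


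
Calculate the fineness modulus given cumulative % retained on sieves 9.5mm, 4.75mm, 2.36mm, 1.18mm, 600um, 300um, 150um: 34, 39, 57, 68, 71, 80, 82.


FM = sum(cumulative % retained) / 100
= 431 / 100
= 4.31

4.31


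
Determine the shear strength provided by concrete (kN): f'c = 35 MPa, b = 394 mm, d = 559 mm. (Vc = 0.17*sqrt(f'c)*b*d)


Vc = 0.17 * sqrt(35) * 394 * 559 / 1000
= 221.51 kN

221.51


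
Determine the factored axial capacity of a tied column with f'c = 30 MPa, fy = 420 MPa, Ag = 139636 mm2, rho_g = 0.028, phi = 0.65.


Ast = rho * Ag = 0.028 * 139636 = 3909.808 mm2
phi*Pn = 0.65 * 0.80 * (0.85 * 30 * (139636 - 3909.808) + 420 * 3909.808) / 1000
= 2653.63 kN

2653.63


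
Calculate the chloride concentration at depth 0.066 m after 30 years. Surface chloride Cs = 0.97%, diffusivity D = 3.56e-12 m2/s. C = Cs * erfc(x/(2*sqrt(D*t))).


t_seconds = 30 * 365.25 * 24 * 3600 = 946728000.0 s
arg = 0.066 / (2 * sqrt(3.56e-12 * 946728000.0))
= 0.5684
erfc(0.5684) = 0.4215
C = 0.97 * 0.4215 = 0.4088%

0.4088


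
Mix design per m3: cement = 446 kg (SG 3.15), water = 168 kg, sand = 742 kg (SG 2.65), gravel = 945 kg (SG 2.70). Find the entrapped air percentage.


Vol cement = 446 / (3.15 * 1000) = 0.141587 m3
Vol water = 168 / 1000 = 0.168 m3
Vol sand = 742 / (2.65 * 1000) = 0.28 m3
Vol gravel = 945 / (2.70 * 1000) = 0.35 m3
Total solid + water volume = 0.939587 m3
Air = (1 - 0.939587) * 100 = 6.04%

6.04


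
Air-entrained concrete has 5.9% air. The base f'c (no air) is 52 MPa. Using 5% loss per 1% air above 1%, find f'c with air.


Strength loss = (5.9 - 1) * 5 = 24.5%
f'c = 52 * (1 - 24.5/100)
= 39.26 MPa

39.26


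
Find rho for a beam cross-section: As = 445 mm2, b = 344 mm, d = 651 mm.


rho = As / (b * d)
= 445 / (344 * 651)
= 0.002

0.002


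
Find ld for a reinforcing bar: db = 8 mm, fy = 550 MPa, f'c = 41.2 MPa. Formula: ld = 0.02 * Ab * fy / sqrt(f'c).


Ab = pi * 8^2 / 4 = 50.265 mm2
ld = 0.02 * 50.265 * 550 / sqrt(41.2)
= 86.1 mm

86.1


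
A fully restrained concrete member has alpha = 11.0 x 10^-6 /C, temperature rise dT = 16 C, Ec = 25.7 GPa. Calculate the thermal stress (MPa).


sigma = alpha * dT * Ec
= 11.0e-6 * 16 * 25.7 * 1000
= 4.523 MPa

4.523


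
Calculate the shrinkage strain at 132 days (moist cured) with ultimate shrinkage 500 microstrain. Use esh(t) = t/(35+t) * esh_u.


esh(132) = 132 / (35 + 132) * 500
= 132 / 167 * 500
= 395.2 microstrain

395.2


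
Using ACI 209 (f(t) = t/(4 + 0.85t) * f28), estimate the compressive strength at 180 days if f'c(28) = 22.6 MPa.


f(180) = 180 / (4 + 0.85 * 180) * 22.6
= 180 / 157.0 * 22.6
= 25.91 MPa

25.91


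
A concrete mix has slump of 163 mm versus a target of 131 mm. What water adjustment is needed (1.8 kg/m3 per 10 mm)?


Difference = 131 - 163 = -32 mm
Water adjustment = -32 * 1.8 / 10 = -5.8 kg/m3

-5.8


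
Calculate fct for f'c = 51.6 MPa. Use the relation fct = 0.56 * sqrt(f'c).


fct = 0.56 * sqrt(51.6)
= 0.56 * 7.183
= 4.023 MPa

4.023


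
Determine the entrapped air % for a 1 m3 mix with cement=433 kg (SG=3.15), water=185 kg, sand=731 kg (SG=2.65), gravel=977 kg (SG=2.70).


Vol cement = 433 / (3.15 * 1000) = 0.13746 m3
Vol water = 185 / 1000 = 0.185 m3
Vol sand = 731 / (2.65 * 1000) = 0.275849 m3
Vol gravel = 977 / (2.70 * 1000) = 0.361852 m3
Total solid + water volume = 0.960161 m3
Air = (1 - 0.960161) * 100 = 3.98%

3.98


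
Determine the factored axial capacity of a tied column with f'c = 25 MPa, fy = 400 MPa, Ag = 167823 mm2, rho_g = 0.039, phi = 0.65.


Ast = rho * Ag = 0.039 * 167823 = 6545.097 mm2
phi*Pn = 0.65 * 0.80 * (0.85 * 25 * (167823 - 6545.097) + 400 * 6545.097) / 1000
= 3143.5 kN

3143.5


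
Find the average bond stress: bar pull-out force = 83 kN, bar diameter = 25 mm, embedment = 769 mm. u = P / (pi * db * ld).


u = P / (pi * db * ld)
= 83 * 1000 / (pi * 25 * 769)
= 1.374 MPa

1.374


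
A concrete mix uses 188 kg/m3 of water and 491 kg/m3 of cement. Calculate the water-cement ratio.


w/c = water / cement
w/c = 188 / 491 = 0.383

0.383


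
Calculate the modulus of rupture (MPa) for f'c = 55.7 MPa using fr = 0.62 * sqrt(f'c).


fr = 0.62 * sqrt(55.7)
= 4.627 MPa

4.627


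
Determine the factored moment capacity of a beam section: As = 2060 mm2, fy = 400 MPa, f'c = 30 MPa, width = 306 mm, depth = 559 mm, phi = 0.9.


a = As * fy / (0.85 * f'c * b)
= 2060 * 400 / (0.85 * 30 * 306)
= 105.6004 mm
Mn = As * fy * (d - a/2) / 10^6
= 417.1086 kN-m
phi*Mn = 0.9 * 417.1086 = 375.4 kN-m

375.4


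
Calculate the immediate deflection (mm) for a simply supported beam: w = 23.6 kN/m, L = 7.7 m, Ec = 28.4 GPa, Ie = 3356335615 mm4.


Convert: L = 7.7 m = 7700 mm, Ec = 28.4 GPa = 28400 MPa
delta = 5 * 23.6 * 7700^4 / (384 * 28400 * 3356335615)
= 11.33 mm

11.33


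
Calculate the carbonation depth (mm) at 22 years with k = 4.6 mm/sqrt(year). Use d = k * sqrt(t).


depth = k * sqrt(t)
= 4.6 * sqrt(22)
= 21.58 mm

21.58


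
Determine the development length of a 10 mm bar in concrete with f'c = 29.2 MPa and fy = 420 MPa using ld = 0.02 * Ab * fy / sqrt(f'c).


Ab = pi * 10^2 / 4 = 78.54 mm2
ld = 0.02 * 78.54 * 420 / sqrt(29.2)
= 122.1 mm

122.1


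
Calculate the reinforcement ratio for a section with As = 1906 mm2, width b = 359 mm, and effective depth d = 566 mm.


rho = As / (b * d)
= 1906 / (359 * 566)
= 0.0094

0.0094


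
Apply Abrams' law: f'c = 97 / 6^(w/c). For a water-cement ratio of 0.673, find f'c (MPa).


f'c = 97 / 6^0.673
= 97 / 3.34
= 29.05 MPa

29.05


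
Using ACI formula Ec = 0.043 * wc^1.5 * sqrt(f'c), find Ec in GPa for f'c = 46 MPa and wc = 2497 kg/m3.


Ec = 0.043 * 2497^1.5 * sqrt(46) / 1000
= 36.39 GPa

36.39


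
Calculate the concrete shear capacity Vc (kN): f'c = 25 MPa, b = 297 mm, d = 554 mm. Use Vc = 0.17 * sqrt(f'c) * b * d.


Vc = 0.17 * sqrt(25) * 297 * 554 / 1000
= 139.86 kN

139.86


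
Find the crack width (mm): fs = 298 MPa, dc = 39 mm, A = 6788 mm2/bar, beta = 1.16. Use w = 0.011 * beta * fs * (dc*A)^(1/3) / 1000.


w = 0.011 * beta * fs * (dc * A)^(1/3) / 1000
= 0.011 * 1.16 * 298 * (39 * 6788)^(1/3) / 1000
= 0.244 mm

0.244


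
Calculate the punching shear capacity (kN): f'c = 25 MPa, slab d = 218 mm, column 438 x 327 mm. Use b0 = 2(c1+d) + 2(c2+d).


b0 = 2*(438 + 218) + 2*(327 + 218) = 2402 mm
Vc = 0.33 * sqrt(25) * 2402 * 218 / 1000
= 864.0 kN

864.0


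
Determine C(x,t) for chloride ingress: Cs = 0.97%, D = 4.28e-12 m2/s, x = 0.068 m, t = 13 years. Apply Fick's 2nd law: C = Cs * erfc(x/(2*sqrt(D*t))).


t_seconds = 13 * 365.25 * 24 * 3600 = 410248800.0 s
arg = 0.068 / (2 * sqrt(4.28e-12 * 410248800.0))
= 0.8114
erfc(0.8114) = 0.2512
C = 0.97 * 0.2512 = 0.2436%

0.2436


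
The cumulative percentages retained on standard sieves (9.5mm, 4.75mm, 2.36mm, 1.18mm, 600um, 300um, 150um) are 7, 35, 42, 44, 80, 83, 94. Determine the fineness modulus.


FM = sum(cumulative % retained) / 100
= 385 / 100
= 3.85

3.85


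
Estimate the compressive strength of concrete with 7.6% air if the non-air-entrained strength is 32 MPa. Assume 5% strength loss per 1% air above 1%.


Strength loss = (7.6 - 1) * 5 = 33.0%
f'c = 32 * (1 - 33.0/100)
= 21.44 MPa

21.44


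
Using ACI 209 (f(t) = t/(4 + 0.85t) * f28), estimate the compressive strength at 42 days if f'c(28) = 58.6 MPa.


f(42) = 42 / (4 + 0.85 * 42) * 58.6
= 42 / 39.7 * 58.6
= 61.99 MPa

61.99


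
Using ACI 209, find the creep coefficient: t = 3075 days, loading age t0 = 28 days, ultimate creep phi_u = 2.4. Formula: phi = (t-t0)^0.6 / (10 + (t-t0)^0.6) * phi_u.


dt = 3075 - 28 = 3047
phi = 3047^0.6 / (10 + 3047^0.6) * 2.4
= 2.22

2.22


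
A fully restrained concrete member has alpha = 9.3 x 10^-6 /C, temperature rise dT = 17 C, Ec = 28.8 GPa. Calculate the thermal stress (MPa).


sigma = alpha * dT * Ec
= 9.3e-6 * 17 * 28.8 * 1000
= 4.553 MPa

4.553


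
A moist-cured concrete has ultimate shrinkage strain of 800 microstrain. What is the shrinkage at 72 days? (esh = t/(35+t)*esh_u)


esh(72) = 72 / (35 + 72) * 800
= 72 / 107 * 800
= 538.3 microstrain

538.3


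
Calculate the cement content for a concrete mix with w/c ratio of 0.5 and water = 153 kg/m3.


Cement = water / (w/c)
= 153 / 0.5
= 306.0 kg/m3

306.0


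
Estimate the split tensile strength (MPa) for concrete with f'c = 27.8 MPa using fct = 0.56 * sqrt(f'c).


fct = 0.56 * sqrt(27.8)
= 0.56 * 5.273
= 2.953 MPa

2.953


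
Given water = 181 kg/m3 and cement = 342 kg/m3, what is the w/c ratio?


w/c = water / cement
w/c = 181 / 342 = 0.529

0.529


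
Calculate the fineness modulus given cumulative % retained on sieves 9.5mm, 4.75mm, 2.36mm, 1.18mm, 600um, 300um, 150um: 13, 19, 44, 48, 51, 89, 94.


FM = sum(cumulative % retained) / 100
= 358 / 100
= 3.58

3.58


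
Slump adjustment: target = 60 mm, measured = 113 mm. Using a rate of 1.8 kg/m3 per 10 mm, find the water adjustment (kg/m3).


Difference = 60 - 113 = -53 mm
Water adjustment = -53 * 1.8 / 10 = -9.5 kg/m3

-9.5


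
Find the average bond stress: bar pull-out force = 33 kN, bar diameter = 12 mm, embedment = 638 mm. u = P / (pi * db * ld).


u = P / (pi * db * ld)
= 33 * 1000 / (pi * 12 * 638)
= 1.372 MPa

1.372


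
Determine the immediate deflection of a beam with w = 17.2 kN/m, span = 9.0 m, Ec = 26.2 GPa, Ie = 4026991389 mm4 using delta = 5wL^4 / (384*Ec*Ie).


Convert: L = 9.0 m = 9000 mm, Ec = 26.2 GPa = 26200 MPa
delta = 5 * 17.2 * 9000^4 / (384 * 26200 * 4026991389)
= 13.93 mm

13.93


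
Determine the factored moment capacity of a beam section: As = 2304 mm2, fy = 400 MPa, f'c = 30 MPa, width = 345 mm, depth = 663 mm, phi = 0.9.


a = As * fy / (0.85 * f'c * b)
= 2304 * 400 / (0.85 * 30 * 345)
= 104.757 mm
Mn = As * fy * (d - a/2) / 10^6
= 562.7488 kN-m
phi*Mn = 0.9 * 562.7488 = 506.47 kN-m

506.47


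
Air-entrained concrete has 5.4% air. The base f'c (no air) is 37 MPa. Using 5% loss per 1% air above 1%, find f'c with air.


Strength loss = (5.4 - 1) * 5 = 22.0%
f'c = 37 * (1 - 22.0/100)
= 28.86 MPa

28.86


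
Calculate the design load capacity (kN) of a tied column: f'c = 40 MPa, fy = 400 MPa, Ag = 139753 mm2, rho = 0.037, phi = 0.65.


Ast = rho * Ag = 0.037 * 139753 = 5170.861 mm2
phi*Pn = 0.65 * 0.80 * (0.85 * 40 * (139753 - 5170.861) + 400 * 5170.861) / 1000
= 3454.95 kN

3454.95


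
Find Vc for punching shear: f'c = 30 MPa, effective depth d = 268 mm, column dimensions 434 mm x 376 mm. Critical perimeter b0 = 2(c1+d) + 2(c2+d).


b0 = 2*(434 + 268) + 2*(376 + 268) = 2692 mm
Vc = 0.33 * sqrt(30) * 2692 * 268 / 1000
= 1304.02 kN

1304.02


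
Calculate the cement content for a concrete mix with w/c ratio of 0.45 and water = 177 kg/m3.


Cement = water / (w/c)
= 177 / 0.45
= 393.3 kg/m3

393.3


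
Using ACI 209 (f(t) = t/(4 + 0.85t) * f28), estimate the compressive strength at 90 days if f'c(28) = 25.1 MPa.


f(90) = 90 / (4 + 0.85 * 90) * 25.1
= 90 / 80.5 * 25.1
= 28.06 MPa

28.06


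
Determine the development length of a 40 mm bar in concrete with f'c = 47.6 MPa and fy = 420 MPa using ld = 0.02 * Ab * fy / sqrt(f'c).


Ab = pi * 40^2 / 4 = 1256.637 mm2
ld = 0.02 * 1256.637 * 420 / sqrt(47.6)
= 1530.0 mm

1530.0


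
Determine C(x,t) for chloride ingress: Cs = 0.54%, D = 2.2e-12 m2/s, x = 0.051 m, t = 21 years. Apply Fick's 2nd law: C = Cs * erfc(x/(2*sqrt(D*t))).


t_seconds = 21 * 365.25 * 24 * 3600 = 662709600.0 s
arg = 0.051 / (2 * sqrt(2.2e-12 * 662709600.0))
= 0.6678
erfc(0.6678) = 0.3449
C = 0.54 * 0.3449 = 0.1863%

0.1863


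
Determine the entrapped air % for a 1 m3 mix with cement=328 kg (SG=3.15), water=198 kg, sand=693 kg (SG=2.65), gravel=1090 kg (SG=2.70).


Vol cement = 328 / (3.15 * 1000) = 0.104127 m3
Vol water = 198 / 1000 = 0.198 m3
Vol sand = 693 / (2.65 * 1000) = 0.261509 m3
Vol gravel = 1090 / (2.70 * 1000) = 0.403704 m3
Total solid + water volume = 0.96734 m3
Air = (1 - 0.96734) * 100 = 3.27%

3.27


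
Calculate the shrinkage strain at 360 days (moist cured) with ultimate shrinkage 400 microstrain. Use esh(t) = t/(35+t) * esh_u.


esh(360) = 360 / (35 + 360) * 400
= 360 / 395 * 400
= 364.6 microstrain

364.6


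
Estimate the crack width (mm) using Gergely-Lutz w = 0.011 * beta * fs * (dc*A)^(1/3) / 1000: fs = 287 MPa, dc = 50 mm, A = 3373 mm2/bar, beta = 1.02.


w = 0.011 * beta * fs * (dc * A)^(1/3) / 1000
= 0.011 * 1.02 * 287 * (50 * 3373)^(1/3) / 1000
= 0.178 mm

0.178


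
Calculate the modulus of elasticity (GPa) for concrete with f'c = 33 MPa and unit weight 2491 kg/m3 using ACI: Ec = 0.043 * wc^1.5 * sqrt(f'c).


Ec = 0.043 * 2491^1.5 * sqrt(33) / 1000
= 30.71 GPa

30.71


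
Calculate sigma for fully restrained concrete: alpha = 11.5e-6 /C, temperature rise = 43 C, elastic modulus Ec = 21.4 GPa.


sigma = alpha * dT * Ec
= 11.5e-6 * 43 * 21.4 * 1000
= 10.582 MPa

10.582


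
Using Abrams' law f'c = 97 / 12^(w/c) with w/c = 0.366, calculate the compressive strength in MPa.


f'c = 97 / 12^0.366
= 97 / 2.483
= 39.07 MPa

39.07


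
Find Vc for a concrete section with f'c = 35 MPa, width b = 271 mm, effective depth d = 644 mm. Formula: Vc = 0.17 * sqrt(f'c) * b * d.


Vc = 0.17 * sqrt(35) * 271 * 644 / 1000
= 175.52 kN

175.52


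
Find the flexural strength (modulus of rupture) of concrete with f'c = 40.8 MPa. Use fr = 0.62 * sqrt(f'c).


fr = 0.62 * sqrt(40.8)
= 3.96 MPa

3.96


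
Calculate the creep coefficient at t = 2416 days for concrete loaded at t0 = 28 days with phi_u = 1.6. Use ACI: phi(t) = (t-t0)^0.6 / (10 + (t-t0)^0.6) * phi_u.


dt = 2416 - 28 = 2388
phi = 2388^0.6 / (10 + 2388^0.6) * 1.6
= 1.463

1.463


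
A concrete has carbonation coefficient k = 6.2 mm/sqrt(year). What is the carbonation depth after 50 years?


depth = k * sqrt(t)
= 6.2 * sqrt(50)
= 43.84 mm

43.84


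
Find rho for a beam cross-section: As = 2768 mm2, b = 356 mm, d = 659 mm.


rho = As / (b * d)
= 2768 / (356 * 659)
= 0.0118

0.0118


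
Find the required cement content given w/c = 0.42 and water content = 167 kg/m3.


Cement = water / (w/c)
= 167 / 0.42
= 397.6 kg/m3

397.6


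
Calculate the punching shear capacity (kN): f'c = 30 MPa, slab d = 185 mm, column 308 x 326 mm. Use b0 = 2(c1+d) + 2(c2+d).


b0 = 2*(308 + 185) + 2*(326 + 185) = 2008 mm
Vc = 0.33 * sqrt(30) * 2008 * 185 / 1000
= 671.44 kN

671.44


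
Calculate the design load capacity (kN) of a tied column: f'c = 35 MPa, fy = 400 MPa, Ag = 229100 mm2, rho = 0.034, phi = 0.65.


Ast = rho * Ag = 0.034 * 229100 = 7789.4 mm2
phi*Pn = 0.65 * 0.80 * (0.85 * 35 * (229100 - 7789.4) + 400 * 7789.4) / 1000
= 5043.87 kN

5043.87


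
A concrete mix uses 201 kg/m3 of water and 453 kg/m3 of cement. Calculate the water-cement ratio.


w/c = water / cement
w/c = 201 / 453 = 0.444

0.444


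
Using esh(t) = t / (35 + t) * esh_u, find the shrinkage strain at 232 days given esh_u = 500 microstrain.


esh(232) = 232 / (35 + 232) * 500
= 232 / 267 * 500
= 434.5 microstrain

434.5


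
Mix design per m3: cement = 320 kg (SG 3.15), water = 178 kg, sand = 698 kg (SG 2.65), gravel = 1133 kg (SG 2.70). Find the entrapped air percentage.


Vol cement = 320 / (3.15 * 1000) = 0.101587 m3
Vol water = 178 / 1000 = 0.178 m3
Vol sand = 698 / (2.65 * 1000) = 0.263396 m3
Vol gravel = 1133 / (2.70 * 1000) = 0.41963 m3
Total solid + water volume = 0.962613 m3
Air = (1 - 0.962613) * 100 = 3.74%

3.74


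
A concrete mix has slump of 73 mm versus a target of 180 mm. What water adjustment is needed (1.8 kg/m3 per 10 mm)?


Difference = 180 - 73 = 107 mm
Water adjustment = 107 * 1.8 / 10 = 19.3 kg/m3

19.3


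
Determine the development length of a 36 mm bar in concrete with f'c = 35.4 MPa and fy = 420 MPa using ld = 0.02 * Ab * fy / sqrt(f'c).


Ab = pi * 36^2 / 4 = 1017.876 mm2
ld = 0.02 * 1017.876 * 420 / sqrt(35.4)
= 1437.1 mm

1437.1


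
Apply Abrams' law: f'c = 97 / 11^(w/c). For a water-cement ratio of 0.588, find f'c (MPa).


f'c = 97 / 11^0.588
= 97 / 4.096
= 23.68 MPa

23.68


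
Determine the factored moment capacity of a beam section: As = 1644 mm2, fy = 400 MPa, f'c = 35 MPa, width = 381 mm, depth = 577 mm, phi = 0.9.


a = As * fy / (0.85 * f'c * b)
= 1644 * 400 / (0.85 * 35 * 381)
= 58.0163 mm
Mn = As * fy * (d - a/2) / 10^6
= 360.3594 kN-m
phi*Mn = 0.9 * 360.3594 = 324.32 kN-m

324.32


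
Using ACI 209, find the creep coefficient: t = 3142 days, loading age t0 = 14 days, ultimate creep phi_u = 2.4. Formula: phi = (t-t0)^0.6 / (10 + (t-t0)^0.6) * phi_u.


dt = 3142 - 14 = 3128
phi = 3128^0.6 / (10 + 3128^0.6) * 2.4
= 2.222

2.222


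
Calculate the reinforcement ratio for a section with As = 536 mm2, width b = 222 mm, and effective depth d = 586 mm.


rho = As / (b * d)
= 536 / (222 * 586)
= 0.0041

0.0041


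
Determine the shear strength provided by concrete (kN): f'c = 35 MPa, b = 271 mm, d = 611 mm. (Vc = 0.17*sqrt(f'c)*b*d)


Vc = 0.17 * sqrt(35) * 271 * 611 / 1000
= 166.53 kN

166.53


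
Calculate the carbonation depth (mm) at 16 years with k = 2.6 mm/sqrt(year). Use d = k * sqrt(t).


depth = k * sqrt(t)
= 2.6 * sqrt(16)
= 10.4 mm

10.4


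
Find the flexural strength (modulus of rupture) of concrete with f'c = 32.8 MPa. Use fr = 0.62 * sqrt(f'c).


fr = 0.62 * sqrt(32.8)
= 3.551 MPa

3.551


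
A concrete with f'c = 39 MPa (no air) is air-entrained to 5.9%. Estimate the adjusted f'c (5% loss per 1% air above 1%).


Strength loss = (5.9 - 1) * 5 = 24.5%
f'c = 39 * (1 - 24.5/100)
= 29.45 MPa

29.45


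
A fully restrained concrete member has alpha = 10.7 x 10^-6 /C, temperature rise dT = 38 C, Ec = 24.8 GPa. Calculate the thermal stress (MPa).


sigma = alpha * dT * Ec
= 10.7e-6 * 38 * 24.8 * 1000
= 10.084 MPa

10.084


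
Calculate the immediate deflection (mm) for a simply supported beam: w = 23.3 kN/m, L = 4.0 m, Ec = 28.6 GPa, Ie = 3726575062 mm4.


Convert: L = 4.0 m = 4000 mm, Ec = 28.6 GPa = 28600 MPa
delta = 5 * 23.3 * 4000^4 / (384 * 28600 * 3726575062)
= 0.73 mm

0.73


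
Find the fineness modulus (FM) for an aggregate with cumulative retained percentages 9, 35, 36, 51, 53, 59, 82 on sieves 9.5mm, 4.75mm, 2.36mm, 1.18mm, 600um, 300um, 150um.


FM = sum(cumulative % retained) / 100
= 325 / 100
= 3.25

3.25


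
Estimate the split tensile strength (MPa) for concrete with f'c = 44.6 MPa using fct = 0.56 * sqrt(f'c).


fct = 0.56 * sqrt(44.6)
= 0.56 * 6.678
= 3.74 MPa

3.74


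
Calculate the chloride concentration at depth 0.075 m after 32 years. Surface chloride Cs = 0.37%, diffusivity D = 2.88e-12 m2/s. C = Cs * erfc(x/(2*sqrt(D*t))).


t_seconds = 32 * 365.25 * 24 * 3600 = 1009843200.0 s
arg = 0.075 / (2 * sqrt(2.88e-12 * 1009843200.0))
= 0.6954
erfc(0.6954) = 0.3254
C = 0.37 * 0.3254 = 0.1204%

0.1204


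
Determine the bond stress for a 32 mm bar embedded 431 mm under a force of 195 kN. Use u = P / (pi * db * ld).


u = P / (pi * db * ld)
= 195 * 1000 / (pi * 32 * 431)
= 4.5 MPa

4.5


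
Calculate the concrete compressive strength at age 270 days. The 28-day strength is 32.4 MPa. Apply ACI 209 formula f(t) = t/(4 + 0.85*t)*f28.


f(270) = 270 / (4 + 0.85 * 270) * 32.4
= 270 / 233.5 * 32.4
= 37.46 MPa

37.46


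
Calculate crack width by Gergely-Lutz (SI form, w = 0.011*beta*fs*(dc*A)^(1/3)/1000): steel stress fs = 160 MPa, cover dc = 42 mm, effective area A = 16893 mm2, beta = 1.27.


w = 0.011 * beta * fs * (dc * A)^(1/3) / 1000
= 0.011 * 1.27 * 160 * (42 * 16893)^(1/3) / 1000
= 0.199 mm

0.199


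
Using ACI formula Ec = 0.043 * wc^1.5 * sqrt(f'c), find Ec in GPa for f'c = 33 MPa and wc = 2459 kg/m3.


Ec = 0.043 * 2459^1.5 * sqrt(33) / 1000
= 30.12 GPa

30.12


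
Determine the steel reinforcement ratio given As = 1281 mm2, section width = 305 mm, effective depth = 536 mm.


rho = As / (b * d)
= 1281 / (305 * 536)
= 0.0078

0.0078


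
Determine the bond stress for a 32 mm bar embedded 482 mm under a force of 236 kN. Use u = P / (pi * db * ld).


u = P / (pi * db * ld)
= 236 * 1000 / (pi * 32 * 482)
= 4.87 MPa

4.87


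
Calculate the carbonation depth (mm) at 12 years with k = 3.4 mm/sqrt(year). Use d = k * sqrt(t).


depth = k * sqrt(t)
= 3.4 * sqrt(12)
= 11.78 mm

11.78


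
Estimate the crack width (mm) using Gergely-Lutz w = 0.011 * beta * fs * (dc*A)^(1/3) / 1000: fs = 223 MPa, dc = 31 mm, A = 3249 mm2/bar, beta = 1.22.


w = 0.011 * beta * fs * (dc * A)^(1/3) / 1000
= 0.011 * 1.22 * 223 * (31 * 3249)^(1/3) / 1000
= 0.139 mm

0.139


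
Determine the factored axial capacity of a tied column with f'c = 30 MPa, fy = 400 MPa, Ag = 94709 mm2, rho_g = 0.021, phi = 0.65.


Ast = rho * Ag = 0.021 * 94709 = 1988.889 mm2
phi*Pn = 0.65 * 0.80 * (0.85 * 30 * (94709 - 1988.889) + 400 * 1988.889) / 1000
= 1643.16 kN

1643.16


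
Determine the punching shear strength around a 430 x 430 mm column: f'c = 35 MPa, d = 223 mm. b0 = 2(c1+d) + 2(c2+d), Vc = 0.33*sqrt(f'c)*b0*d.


b0 = 2*(430 + 223) + 2*(430 + 223) = 2612 mm
Vc = 0.33 * sqrt(35) * 2612 * 223 / 1000
= 1137.17 kN

1137.17


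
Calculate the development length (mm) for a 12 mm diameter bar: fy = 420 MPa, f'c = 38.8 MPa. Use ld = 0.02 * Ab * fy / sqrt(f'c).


Ab = pi * 12^2 / 4 = 113.097 mm2
ld = 0.02 * 113.097 * 420 / sqrt(38.8)
= 152.5 mm

152.5


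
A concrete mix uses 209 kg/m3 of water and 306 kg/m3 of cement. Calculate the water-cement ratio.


w/c = water / cement
w/c = 209 / 306 = 0.683

0.683


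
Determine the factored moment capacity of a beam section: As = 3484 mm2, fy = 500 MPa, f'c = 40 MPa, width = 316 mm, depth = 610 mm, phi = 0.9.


a = As * fy / (0.85 * f'c * b)
= 3484 * 500 / (0.85 * 40 * 316)
= 162.137 mm
Mn = As * fy * (d - a/2) / 10^6
= 921.3987 kN-m
phi*Mn = 0.9 * 921.3987 = 829.26 kN-m

829.26


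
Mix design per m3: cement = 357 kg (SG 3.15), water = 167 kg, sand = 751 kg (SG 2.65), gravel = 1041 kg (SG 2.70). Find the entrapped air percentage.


Vol cement = 357 / (3.15 * 1000) = 0.113333 m3
Vol water = 167 / 1000 = 0.167 m3
Vol sand = 751 / (2.65 * 1000) = 0.283396 m3
Vol gravel = 1041 / (2.70 * 1000) = 0.385556 m3
Total solid + water volume = 0.949285 m3
Air = (1 - 0.949285) * 100 = 5.07%

5.07


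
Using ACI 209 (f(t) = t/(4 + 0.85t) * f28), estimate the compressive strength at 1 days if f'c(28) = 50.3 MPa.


f(1) = 1 / (4 + 0.85 * 1) * 50.3
= 1 / 4.85 * 50.3
= 10.37 MPa

10.37


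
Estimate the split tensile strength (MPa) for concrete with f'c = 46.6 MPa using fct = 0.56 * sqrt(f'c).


fct = 0.56 * sqrt(46.6)
= 0.56 * 6.826
= 3.823 MPa

3.823


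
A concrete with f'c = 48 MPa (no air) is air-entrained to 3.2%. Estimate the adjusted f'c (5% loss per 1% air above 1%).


Strength loss = (3.2 - 1) * 5 = 11.0%
f'c = 48 * (1 - 11.0/100)
= 42.72 MPa

42.72


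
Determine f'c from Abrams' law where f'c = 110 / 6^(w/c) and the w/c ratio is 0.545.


f'c = 110 / 6^0.545
= 110 / 2.655
= 41.43 MPa

41.43


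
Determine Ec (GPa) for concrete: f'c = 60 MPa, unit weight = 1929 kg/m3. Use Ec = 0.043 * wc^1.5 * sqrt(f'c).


Ec = 0.043 * 1929^1.5 * sqrt(60) / 1000
= 28.22 GPa

28.22


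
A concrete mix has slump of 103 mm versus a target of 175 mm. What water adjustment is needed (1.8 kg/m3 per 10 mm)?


Difference = 175 - 103 = 72 mm
Water adjustment = 72 * 1.8 / 10 = 13.0 kg/m3

13.0


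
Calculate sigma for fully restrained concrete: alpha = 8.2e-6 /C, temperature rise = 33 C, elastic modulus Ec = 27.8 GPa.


sigma = alpha * dT * Ec
= 8.2e-6 * 33 * 27.8 * 1000
= 7.523 MPa

7.523


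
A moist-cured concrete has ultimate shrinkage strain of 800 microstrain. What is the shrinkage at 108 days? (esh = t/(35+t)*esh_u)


esh(108) = 108 / (35 + 108) * 800
= 108 / 143 * 800
= 604.2 microstrain

604.2


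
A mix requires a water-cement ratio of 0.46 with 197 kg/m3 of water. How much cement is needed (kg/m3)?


Cement = water / (w/c)
= 197 / 0.46
= 428.3 kg/m3

428.3


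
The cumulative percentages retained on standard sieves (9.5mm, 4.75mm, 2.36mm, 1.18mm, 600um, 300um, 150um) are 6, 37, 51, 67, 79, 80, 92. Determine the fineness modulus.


FM = sum(cumulative % retained) / 100
= 412 / 100
= 4.12

4.12


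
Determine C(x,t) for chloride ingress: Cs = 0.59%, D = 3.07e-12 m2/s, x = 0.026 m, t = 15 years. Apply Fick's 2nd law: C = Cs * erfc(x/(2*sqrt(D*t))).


t_seconds = 15 * 365.25 * 24 * 3600 = 473364000.0 s
arg = 0.026 / (2 * sqrt(3.07e-12 * 473364000.0))
= 0.341
erfc(0.341) = 0.6296
C = 0.59 * 0.6296 = 0.3715%

0.3715


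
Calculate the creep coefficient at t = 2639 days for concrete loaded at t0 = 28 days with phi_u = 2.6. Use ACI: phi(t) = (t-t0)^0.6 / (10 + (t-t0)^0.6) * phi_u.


dt = 2639 - 28 = 2611
phi = 2611^0.6 / (10 + 2611^0.6) * 2.6
= 2.387

2.387


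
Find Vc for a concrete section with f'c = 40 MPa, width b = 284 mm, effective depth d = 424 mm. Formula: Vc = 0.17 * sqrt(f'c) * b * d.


Vc = 0.17 * sqrt(40) * 284 * 424 / 1000
= 129.47 kN

129.47


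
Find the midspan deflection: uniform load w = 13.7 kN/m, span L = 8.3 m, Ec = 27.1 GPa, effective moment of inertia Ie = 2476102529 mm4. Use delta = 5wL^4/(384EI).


Convert: L = 8.3 m = 8300 mm, Ec = 27.1 GPa = 27100 MPa
delta = 5 * 13.7 * 8300^4 / (384 * 27100 * 2476102529)
= 12.62 mm

12.62


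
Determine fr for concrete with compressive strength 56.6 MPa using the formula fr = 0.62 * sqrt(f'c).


fr = 0.62 * sqrt(56.6)
= 4.664 MPa

4.664


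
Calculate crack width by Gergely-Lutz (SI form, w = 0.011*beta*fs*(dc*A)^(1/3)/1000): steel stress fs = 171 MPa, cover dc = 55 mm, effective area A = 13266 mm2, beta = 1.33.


w = 0.011 * beta * fs * (dc * A)^(1/3) / 1000
= 0.011 * 1.33 * 171 * (55 * 13266)^(1/3) / 1000
= 0.225 mm

0.225


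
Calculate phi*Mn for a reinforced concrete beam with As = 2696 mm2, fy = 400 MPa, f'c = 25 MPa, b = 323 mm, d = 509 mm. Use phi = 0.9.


a = As * fy / (0.85 * f'c * b)
= 2696 * 400 / (0.85 * 25 * 323)
= 157.1153 mm
Mn = As * fy * (d - a/2) / 10^6
= 464.189 kN-m
phi*Mn = 0.9 * 464.189 = 417.77 kN-m

417.77


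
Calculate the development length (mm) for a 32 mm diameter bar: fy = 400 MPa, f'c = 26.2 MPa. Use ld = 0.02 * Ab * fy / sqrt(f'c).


Ab = pi * 32^2 / 4 = 804.248 mm2
ld = 0.02 * 804.248 * 400 / sqrt(26.2)
= 1257.0 mm

1257.0


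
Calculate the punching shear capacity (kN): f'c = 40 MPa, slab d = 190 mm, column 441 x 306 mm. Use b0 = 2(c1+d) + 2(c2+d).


b0 = 2*(441 + 190) + 2*(306 + 190) = 2254 mm
Vc = 0.33 * sqrt(40) * 2254 * 190 / 1000
= 893.82 kN

893.82


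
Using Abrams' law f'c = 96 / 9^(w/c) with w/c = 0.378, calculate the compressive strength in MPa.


f'c = 96 / 9^0.378
= 96 / 2.295
= 41.84 MPa

41.84


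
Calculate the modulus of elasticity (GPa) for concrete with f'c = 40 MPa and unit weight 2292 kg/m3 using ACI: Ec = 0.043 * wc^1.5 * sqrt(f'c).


Ec = 0.043 * 2292^1.5 * sqrt(40) / 1000
= 29.84 GPa

29.84


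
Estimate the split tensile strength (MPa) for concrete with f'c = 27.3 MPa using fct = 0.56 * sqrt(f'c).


fct = 0.56 * sqrt(27.3)
= 0.56 * 5.225
= 2.926 MPa

2.926


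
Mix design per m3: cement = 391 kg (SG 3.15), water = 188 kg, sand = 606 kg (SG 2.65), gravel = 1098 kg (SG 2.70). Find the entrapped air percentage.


Vol cement = 391 / (3.15 * 1000) = 0.124127 m3
Vol water = 188 / 1000 = 0.188 m3
Vol sand = 606 / (2.65 * 1000) = 0.228679 m3
Vol gravel = 1098 / (2.70 * 1000) = 0.406667 m3
Total solid + water volume = 0.947473 m3
Air = (1 - 0.947473) * 100 = 5.25%

5.25


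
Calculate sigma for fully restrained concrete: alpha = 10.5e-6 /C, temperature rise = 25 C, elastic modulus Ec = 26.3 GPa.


sigma = alpha * dT * Ec
= 10.5e-6 * 25 * 26.3 * 1000
= 6.904 MPa

6.904


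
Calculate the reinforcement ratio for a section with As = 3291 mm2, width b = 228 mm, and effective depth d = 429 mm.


rho = As / (b * d)
= 3291 / (228 * 429)
= 0.0336

0.0336


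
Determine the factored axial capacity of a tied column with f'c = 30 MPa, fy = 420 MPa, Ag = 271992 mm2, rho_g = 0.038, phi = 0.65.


Ast = rho * Ag = 0.038 * 271992 = 10335.696 mm2
phi*Pn = 0.65 * 0.80 * (0.85 * 30 * (271992 - 10335.696) + 420 * 10335.696) / 1000
= 5726.88 kN

5726.88


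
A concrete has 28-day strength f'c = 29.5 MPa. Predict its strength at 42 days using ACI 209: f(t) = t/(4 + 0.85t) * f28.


f(42) = 42 / (4 + 0.85 * 42) * 29.5
= 42 / 39.7 * 29.5
= 31.21 MPa

31.21


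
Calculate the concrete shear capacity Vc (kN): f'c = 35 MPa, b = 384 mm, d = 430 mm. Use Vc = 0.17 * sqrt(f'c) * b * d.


Vc = 0.17 * sqrt(35) * 384 * 430 / 1000
= 166.07 kN

166.07


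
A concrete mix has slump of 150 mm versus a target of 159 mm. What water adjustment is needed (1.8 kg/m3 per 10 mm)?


Difference = 159 - 150 = 9 mm
Water adjustment = 9 * 1.8 / 10 = 1.6 kg/m3

1.6


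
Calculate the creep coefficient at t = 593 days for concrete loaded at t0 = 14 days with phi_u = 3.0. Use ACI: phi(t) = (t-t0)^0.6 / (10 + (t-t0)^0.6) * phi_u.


dt = 593 - 14 = 579
phi = 579^0.6 / (10 + 579^0.6) * 3.0
= 2.459

2.459


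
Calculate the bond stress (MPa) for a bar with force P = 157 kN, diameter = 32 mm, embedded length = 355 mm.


u = P / (pi * db * ld)
= 157 * 1000 / (pi * 32 * 355)
= 4.399 MPa

4.399


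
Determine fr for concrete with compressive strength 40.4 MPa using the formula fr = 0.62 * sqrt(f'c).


fr = 0.62 * sqrt(40.4)
= 3.941 MPa

3.941


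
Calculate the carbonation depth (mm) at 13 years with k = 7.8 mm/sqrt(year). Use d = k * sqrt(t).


depth = k * sqrt(t)
= 7.8 * sqrt(13)
= 28.12 mm

28.12


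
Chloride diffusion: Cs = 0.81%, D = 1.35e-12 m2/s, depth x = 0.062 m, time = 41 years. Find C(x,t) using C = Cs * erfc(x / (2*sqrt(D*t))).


t_seconds = 41 * 365.25 * 24 * 3600 = 1293861600.0 s
arg = 0.062 / (2 * sqrt(1.35e-12 * 1293861600.0))
= 0.7417
erfc(0.7417) = 0.2942
C = 0.81 * 0.2942 = 0.2383%

0.2383


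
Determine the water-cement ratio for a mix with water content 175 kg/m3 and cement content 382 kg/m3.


w/c = water / cement
w/c = 175 / 382 = 0.458

0.458


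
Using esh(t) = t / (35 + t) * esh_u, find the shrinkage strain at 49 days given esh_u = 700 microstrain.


esh(49) = 49 / (35 + 49) * 700
= 49 / 84 * 700
= 408.3 microstrain

408.3


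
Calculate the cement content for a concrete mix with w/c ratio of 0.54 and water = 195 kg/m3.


Cement = water / (w/c)
= 195 / 0.54
= 361.1 kg/m3

361.1


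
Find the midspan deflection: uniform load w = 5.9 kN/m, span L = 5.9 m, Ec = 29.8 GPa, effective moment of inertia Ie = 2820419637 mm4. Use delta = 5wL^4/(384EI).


Convert: L = 5.9 m = 5900 mm, Ec = 29.8 GPa = 29800 MPa
delta = 5 * 5.9 * 5900^4 / (384 * 29800 * 2820419637)
= 1.11 mm

1.11


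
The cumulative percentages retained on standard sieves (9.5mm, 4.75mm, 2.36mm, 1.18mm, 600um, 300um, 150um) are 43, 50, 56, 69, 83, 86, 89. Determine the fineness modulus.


FM = sum(cumulative % retained) / 100
= 476 / 100
= 4.76

4.76


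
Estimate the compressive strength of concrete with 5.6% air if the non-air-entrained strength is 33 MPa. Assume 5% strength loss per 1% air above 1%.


Strength loss = (5.6 - 1) * 5 = 23.0%
f'c = 33 * (1 - 23.0/100)
= 25.41 MPa

25.41


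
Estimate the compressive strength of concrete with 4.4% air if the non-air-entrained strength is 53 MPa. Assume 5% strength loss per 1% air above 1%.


Strength loss = (4.4 - 1) * 5 = 17.0%
f'c = 53 * (1 - 17.0/100)
= 43.99 MPa

43.99


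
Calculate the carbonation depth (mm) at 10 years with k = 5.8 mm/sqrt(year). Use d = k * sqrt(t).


depth = k * sqrt(t)
= 5.8 * sqrt(10)
= 18.34 mm

18.34


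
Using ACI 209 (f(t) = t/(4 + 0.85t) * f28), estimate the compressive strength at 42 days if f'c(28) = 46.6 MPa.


f(42) = 42 / (4 + 0.85 * 42) * 46.6
= 42 / 39.7 * 46.6
= 49.3 MPa

49.3


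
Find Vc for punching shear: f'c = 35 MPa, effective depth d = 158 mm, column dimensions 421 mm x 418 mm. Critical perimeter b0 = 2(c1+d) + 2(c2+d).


b0 = 2*(421 + 158) + 2*(418 + 158) = 2310 mm
Vc = 0.33 * sqrt(35) * 2310 * 158 / 1000
= 712.55 kN

712.55


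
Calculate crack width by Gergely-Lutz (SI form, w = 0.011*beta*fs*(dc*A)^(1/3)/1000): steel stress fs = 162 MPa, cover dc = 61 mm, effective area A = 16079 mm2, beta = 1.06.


w = 0.011 * beta * fs * (dc * A)^(1/3) / 1000
= 0.011 * 1.06 * 162 * (61 * 16079)^(1/3) / 1000
= 0.188 mm

0.188


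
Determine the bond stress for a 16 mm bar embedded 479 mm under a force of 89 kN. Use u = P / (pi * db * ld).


u = P / (pi * db * ld)
= 89 * 1000 / (pi * 16 * 479)
= 3.696 MPa

3.696


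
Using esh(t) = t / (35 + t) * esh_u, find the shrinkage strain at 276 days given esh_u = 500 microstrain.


esh(276) = 276 / (35 + 276) * 500
= 276 / 311 * 500
= 443.7 microstrain

443.7


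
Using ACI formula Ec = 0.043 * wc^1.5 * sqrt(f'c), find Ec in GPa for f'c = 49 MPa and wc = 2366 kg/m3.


Ec = 0.043 * 2366^1.5 * sqrt(49) / 1000
= 34.64 GPa

34.64


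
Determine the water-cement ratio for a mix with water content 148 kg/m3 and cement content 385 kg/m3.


w/c = water / cement
w/c = 148 / 385 = 0.384

0.384


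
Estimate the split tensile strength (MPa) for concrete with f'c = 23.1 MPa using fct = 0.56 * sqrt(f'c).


fct = 0.56 * sqrt(23.1)
= 0.56 * 4.806
= 2.691 MPa

2.691


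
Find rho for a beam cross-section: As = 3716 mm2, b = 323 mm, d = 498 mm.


rho = As / (b * d)
= 3716 / (323 * 498)
= 0.0231

0.0231


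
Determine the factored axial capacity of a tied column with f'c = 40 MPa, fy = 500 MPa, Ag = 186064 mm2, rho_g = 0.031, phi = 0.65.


Ast = rho * Ag = 0.031 * 186064 = 5767.984 mm2
phi*Pn = 0.65 * 0.80 * (0.85 * 40 * (186064 - 5767.984) + 500 * 5767.984) / 1000
= 4687.31 kN

4687.31


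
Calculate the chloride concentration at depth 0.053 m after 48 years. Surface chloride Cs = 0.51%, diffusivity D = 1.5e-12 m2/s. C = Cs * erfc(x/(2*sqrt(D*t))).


t_seconds = 48 * 365.25 * 24 * 3600 = 1514764800.0 s
arg = 0.053 / (2 * sqrt(1.5e-12 * 1514764800.0))
= 0.5559
erfc(0.5559) = 0.4317
C = 0.51 * 0.4317 = 0.2202%

0.2202


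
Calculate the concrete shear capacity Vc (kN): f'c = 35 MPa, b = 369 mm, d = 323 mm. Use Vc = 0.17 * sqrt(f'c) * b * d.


Vc = 0.17 * sqrt(35) * 369 * 323 / 1000
= 119.87 kN

119.87


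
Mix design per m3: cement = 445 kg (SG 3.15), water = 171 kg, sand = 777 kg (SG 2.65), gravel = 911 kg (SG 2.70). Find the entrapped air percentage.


Vol cement = 445 / (3.15 * 1000) = 0.14127 m3
Vol water = 171 / 1000 = 0.171 m3
Vol sand = 777 / (2.65 * 1000) = 0.293208 m3
Vol gravel = 911 / (2.70 * 1000) = 0.337407 m3
Total solid + water volume = 0.942885 m3
Air = (1 - 0.942885) * 100 = 5.71%

5.71


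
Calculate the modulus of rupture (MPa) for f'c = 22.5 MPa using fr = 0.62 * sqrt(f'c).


fr = 0.62 * sqrt(22.5)
= 2.941 MPa

2.941


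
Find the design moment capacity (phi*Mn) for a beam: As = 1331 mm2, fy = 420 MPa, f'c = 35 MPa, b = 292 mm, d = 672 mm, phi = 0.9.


a = As * fy / (0.85 * f'c * b)
= 1331 * 420 / (0.85 * 35 * 292)
= 64.3513 mm
Mn = As * fy * (d - a/2) / 10^6
= 357.6746 kN-m
phi*Mn = 0.9 * 357.6746 = 321.91 kN-m

321.91


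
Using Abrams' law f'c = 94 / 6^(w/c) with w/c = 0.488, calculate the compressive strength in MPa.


f'c = 94 / 6^0.488
= 94 / 2.397
= 39.21 MPa

39.21


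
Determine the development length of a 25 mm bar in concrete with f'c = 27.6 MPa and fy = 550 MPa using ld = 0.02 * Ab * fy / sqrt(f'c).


Ab = pi * 25^2 / 4 = 490.874 mm2
ld = 0.02 * 490.874 * 550 / sqrt(27.6)
= 1027.8 mm

1027.8


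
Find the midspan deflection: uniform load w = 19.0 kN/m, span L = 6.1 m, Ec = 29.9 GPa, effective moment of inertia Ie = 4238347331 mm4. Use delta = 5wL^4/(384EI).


Convert: L = 6.1 m = 6100 mm, Ec = 29.9 GPa = 29900 MPa
delta = 5 * 19.0 * 6100^4 / (384 * 29900 * 4238347331)
= 2.7 mm

2.7


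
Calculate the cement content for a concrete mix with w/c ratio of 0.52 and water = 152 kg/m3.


Cement = water / (w/c)
= 152 / 0.52
= 292.3 kg/m3

292.3
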